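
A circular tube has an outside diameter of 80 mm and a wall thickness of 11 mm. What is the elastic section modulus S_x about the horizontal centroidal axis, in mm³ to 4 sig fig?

Treat the section as a set of non-overlapping primitives; coordinates are from the bounding-box lower-left.
Outer circle: ⌀80, A = 5026.55 mm², y = 40 mm, Ī = 2 010 619 mm⁴.
Bore (subtracted): ⌀58, A = 2642.08 mm², y = 40 mm, Ī = 555 497 mm⁴.
By symmetry the centroid is at mid-height, ȳ = 40 mm.
All pieces are centred on the horizontal centroidal axis, so I = ΣĪ (holes subtracted) = 1 455 122 mm⁴.
Extreme fibre distance c = 40 mm; S = I/c = 36378.1 mm³.

S_x ≈ 3.638 × 10⁴ mm³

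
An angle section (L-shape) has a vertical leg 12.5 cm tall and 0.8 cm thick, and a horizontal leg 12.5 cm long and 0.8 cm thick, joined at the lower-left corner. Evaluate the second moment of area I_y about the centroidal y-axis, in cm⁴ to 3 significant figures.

Decompose the section into non-overlapping parts with the origin at the bottom-left of its bounding rectangle.
Vertical leg: 0.8 × 12.5, A = 10 cm², x = 0.4 cm, Ī = 0.53333 cm⁴.
Horizontal leg (remainder): 11.7 × 0.8, A = 9.36 cm², x = 6.65 cm, Ī = 106.77 cm⁴.
Centroid: x̄ = ΣA·x / ΣA = 3.4217 cm.
Transfer each piece to the centroidal y-axis using Ī + A·d² with d = x − 3.4217:
  vertical leg: d = -3.0217 cm → contributes +91.84 cm⁴
  horizontal leg (remainder): d = 3.2283 cm → contributes +204.32 cm⁴
Total I = 296.16 cm⁴.

I_y ≈ 296 cm⁴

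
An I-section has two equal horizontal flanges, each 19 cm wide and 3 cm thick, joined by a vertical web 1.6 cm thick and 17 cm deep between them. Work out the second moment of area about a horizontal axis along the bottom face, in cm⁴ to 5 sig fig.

I_base ≈ 3.0814 × 10⁴ cm⁴

Treat the section as a set of non-overlapping primitives; coordinates are from the bounding-box lower-left.
Bottom flange: 19 × 3, A = 57 cm², y = 1.5 cm, Ī = 42.75 cm⁴.
Web: 1.6 × 17, A = 27.2 cm², y = 11.5 cm, Ī = 655.0667 cm⁴.
Top flange: 19 × 3, A = 57 cm², y = 21.5 cm, Ī = 42.75 cm⁴.
Transfer each piece to the base of the section using Ī + A·d² with d = y − 0:
  bottom flange: d = 1.5 cm → contributes +171 cm⁴
  web: d = 11.5 cm → contributes +4252.267 cm⁴
  top flange: d = 21.5 cm → contributes +26 391 cm⁴
Total I = 30814.27 cm⁴.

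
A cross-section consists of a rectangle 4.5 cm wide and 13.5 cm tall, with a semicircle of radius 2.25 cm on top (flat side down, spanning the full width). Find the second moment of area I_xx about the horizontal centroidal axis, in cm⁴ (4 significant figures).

Treat the section as a set of non-overlapping primitives; coordinates are from the bounding-box lower-left.
Rectangular body: 4.5 × 13.5, A = 60.75 cm², y = 6.75 cm, Ī = 922.641 cm⁴.
Semicircular cap: semicircle r = 2.25, A = 7.95216 cm², y = 14.4549 cm, Ī = 2.81295 cm⁴.
Centroid: ȳ = ΣA·y / ΣA = 7.64183 cm.
Transfer each piece to the horizontal centroidal axis using Ī + A·d² with d = y − 7.64183:
  rectangular body: d = -0.891832 cm → contributes +970.959 cm⁴
  semicircular cap: d = 6.8131 cm → contributes +371.938 cm⁴
Total I = 1342.9 cm⁴.

I_xx ≈ 1343 cm⁴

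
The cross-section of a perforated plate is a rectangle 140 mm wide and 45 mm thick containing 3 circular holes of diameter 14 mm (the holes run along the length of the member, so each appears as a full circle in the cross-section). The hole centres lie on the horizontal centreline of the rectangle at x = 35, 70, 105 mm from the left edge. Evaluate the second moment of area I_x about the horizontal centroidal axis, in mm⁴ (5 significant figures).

Break the section into simple shapes (no overlaps), measuring from the bottom-left corner of the bounding box.
Plate: 140 × 45, A = 6 300 mm², y = 22.5 mm, Ī = 1 063 125 mm⁴.
Hole 1 (subtracted): ⌀14, A = 153.938 mm², y = 22.5 mm, Ī = 1885.741 mm⁴.
Hole 2 (subtracted): ⌀14, A = 153.938 mm², y = 22.5 mm, Ī = 1885.741 mm⁴.
Hole 3 (subtracted): ⌀14, A = 153.938 mm², y = 22.5 mm, Ī = 1885.741 mm⁴.
By symmetry the centroid is at mid-height, ȳ = 22.5 mm.
All pieces are centred on the horizontal centroidal axis, so I = ΣĪ (holes subtracted) = 1 057 468 mm⁴.

I_x ≈ 1.0575 × 10⁶ mm⁴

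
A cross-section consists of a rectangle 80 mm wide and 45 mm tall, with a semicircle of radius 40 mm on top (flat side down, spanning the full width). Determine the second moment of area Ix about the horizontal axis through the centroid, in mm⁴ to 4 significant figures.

Treat the section as a set of non-overlapping primitives; coordinates are from the bounding-box lower-left.
Rectangular body: 80 × 45, A = 3 600 mm², y = 22.5 mm, Ī = 607 500 mm⁴.
Semicircular cap: semicircle r = 40, A = 2513.27 mm², y = 61.9765 mm, Ī = 280 978 mm⁴.
Centroid: ȳ = ΣA·y / ΣA = 38.7295 mm.
Transfer each piece to the horizontal axis through the centroid using Ī + A·d² with d = y − 38.7295:
  rectangular body: d = -16.2295 mm → contributes +1 555 727 mm⁴
  semicircular cap: d = 23.247 mm → contributes +1 639 213 mm⁴
Total I = 3 194 940 mm⁴.

Ix ≈ 3.195 × 10⁶ mm⁴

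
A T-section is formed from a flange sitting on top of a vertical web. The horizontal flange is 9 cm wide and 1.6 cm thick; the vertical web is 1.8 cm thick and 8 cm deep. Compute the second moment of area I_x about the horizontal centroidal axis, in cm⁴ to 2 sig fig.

Break the section into simple shapes (no overlaps), measuring from the bottom-left corner of the bounding box.
Flange: 9 × 1.6, A = 14.4 cm², y = 8.8 cm, Ī = 3.072 cm⁴.
Web: 1.8 × 8, A = 14.4 cm², y = 4 cm, Ī = 76.8 cm⁴.
Centroid: ȳ = ΣA·y / ΣA = 6.4 cm.
Transfer each piece to the horizontal centroidal axis using Ī + A·d² with d = y − 6.4:
  flange: d = 2.4 cm → contributes +86.02 cm⁴
  web: d = -2.4 cm → contributes +159.7 cm⁴
Total I = 245.8 cm⁴.

I_x ≈ 250 cm⁴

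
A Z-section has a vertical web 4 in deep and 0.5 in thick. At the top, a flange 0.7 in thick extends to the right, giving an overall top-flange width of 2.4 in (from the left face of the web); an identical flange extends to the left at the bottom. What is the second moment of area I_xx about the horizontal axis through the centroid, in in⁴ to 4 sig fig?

Split into non-overlapping primitives; take the origin at the lower-left of the bounding box.
Web: 0.5 × 4, A = 2 in², y = 2 in, Ī = 2.66667 in⁴.
Top flange (beyond web): 1.9 × 0.7, A = 1.33 in², y = 3.65 in, Ī = 0.0543083 in⁴.
Bottom flange (beyond web): 1.9 × 0.7, A = 1.33 in², y = 0.35 in, Ī = 0.0543083 in⁴.
Centroid: ȳ = ΣA·y / ΣA = 2 in.
Transfer each piece to the horizontal axis through the centroid using Ī + A·d² with d = y − 2:
  web: d = 0 in → contributes +2.66667 in⁴
  top flange (beyond web): d = 1.65 in → contributes +3.67523 in⁴
  bottom flange (beyond web): d = -1.65 in → contributes +3.67523 in⁴
Total I = 10.0171 in⁴.

I_xx ≈ 10.02 in⁴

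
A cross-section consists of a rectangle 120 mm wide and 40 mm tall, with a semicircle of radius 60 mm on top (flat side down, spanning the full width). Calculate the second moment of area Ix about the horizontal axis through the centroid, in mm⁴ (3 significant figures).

Decompose the section into non-overlapping parts with the origin at the bottom-left of its bounding rectangle.
Rectangular body: 120 × 40, A = 4 800 mm², y = 20 mm, Ī = 640 000 mm⁴.
Semicircular cap: semicircle r = 60, A = 5654.9 mm², y = 65.465 mm, Ī = 1 422 450 mm⁴.
Centroid: ȳ = ΣA·y / ΣA = 44.591 mm.
Transfer each piece to the horizontal axis through the centroid using Ī + A·d² with d = y − 44.591:
  rectangular body: d = -24.591 mm → contributes +3 542 681 mm⁴
  semicircular cap: d = 20.874 mm → contributes +3 886 323 mm⁴
Total I = 7 429 004 mm⁴.

Ix ≈ 7.43 × 10⁶ mm⁴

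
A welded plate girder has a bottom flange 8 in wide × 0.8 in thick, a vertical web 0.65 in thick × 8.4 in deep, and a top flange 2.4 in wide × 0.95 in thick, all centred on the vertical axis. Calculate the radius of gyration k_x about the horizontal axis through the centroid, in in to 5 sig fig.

Decompose the section into non-overlapping parts with the origin at the bottom-left of its bounding rectangle.
Bottom plate: 8 × 0.8, A = 6.4 in², y = 0.4 in, Ī = 0.3413333 in⁴.
Web plate: 0.65 × 8.4, A = 5.46 in², y = 5 in, Ī = 32.1048 in⁴.
Top plate: 2.4 × 0.95, A = 2.28 in², y = 9.675 in, Ī = 0.171475 in⁴.
Centroid: ȳ = ΣA·y / ΣA = 3.671782 in.
Transfer each piece to the horizontal axis through the centroid using Ī + A·d² with d = y − 3.671782:
  bottom plate: d = -3.271782 in → contributes +68.85051 in⁴
  web plate: d = 1.328218 in → contributes +41.73713 in⁴
  top plate: d = 6.003218 in → contributes +82.33954 in⁴
Total I = 192.9272 in⁴.
Radius of gyration: k = √(I/A) = √(192.9272 / 14.14) = 3.693788 in.

k_x ≈ 3.6938 in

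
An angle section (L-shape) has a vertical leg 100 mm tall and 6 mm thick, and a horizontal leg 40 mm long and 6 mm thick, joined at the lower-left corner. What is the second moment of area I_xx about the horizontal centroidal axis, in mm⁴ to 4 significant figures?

Decompose the section into non-overlapping parts with the origin at the bottom-left of its bounding rectangle.
Vertical leg: 6 × 100, A = 600 mm², y = 50 mm, Ī = 500 000 mm⁴.
Horizontal leg (remainder): 34 × 6, A = 204 mm², y = 3 mm, Ī = 612 mm⁴.
Centroid: ȳ = ΣA·y / ΣA = 38.0746 mm.
Transfer each piece to the horizontal centroidal axis using Ī + A·d² with d = y − 38.0746:
  vertical leg: d = 11.9254 mm → contributes +585 329 mm⁴
  horizontal leg (remainder): d = -35.0746 mm → contributes +251 579 mm⁴
Total I = 836 908 mm⁴.

I_xx ≈ 8.369 × 10⁵ mm⁴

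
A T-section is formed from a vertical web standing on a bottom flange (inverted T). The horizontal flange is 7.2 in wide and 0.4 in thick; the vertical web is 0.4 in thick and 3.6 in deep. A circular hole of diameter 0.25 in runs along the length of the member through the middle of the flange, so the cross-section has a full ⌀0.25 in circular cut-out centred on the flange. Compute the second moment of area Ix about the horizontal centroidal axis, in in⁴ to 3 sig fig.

Ix ≈ 5.41 in⁴

Treat the section as a set of non-overlapping primitives; coordinates are from the bounding-box lower-left.
Flange: 7.2 × 0.4, A = 2.88 in², y = 0.2 in, Ī = 0.0384 in⁴.
Web: 0.4 × 3.6, A = 1.44 in², y = 2.2 in, Ī = 1.5552 in⁴.
Hole (subtracted): ⌀0.25, A = 0.049087 in², y = 0.2 in, Ī = 0.00019175 in⁴.
Centroid: ȳ = ΣA·y / ΣA = 0.87433 in.
Transfer each piece to the horizontal centroidal axis using Ī + A·d² with d = y − 0.87433:
  flange: d = -0.67433 in → contributes +1.348 in⁴
  web: d = 1.3257 in → contributes +4.0859 in⁴
  hole: d = -0.67433 in → contributes −0.022513 in⁴
Total I = 5.4113 in⁴.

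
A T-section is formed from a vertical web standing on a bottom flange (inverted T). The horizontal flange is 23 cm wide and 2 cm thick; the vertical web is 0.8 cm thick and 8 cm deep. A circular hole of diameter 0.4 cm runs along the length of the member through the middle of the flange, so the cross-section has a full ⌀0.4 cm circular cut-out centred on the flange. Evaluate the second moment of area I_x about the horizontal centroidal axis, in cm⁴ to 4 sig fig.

Break the section into simple shapes (no overlaps), measuring from the bottom-left corner of the bounding box.
Flange: 23 × 2, A = 46 cm², y = 1 cm, Ī = 15.3333 cm⁴.
Web: 0.8 × 8, A = 6.4 cm², y = 6 cm, Ī = 34.1333 cm⁴.
Hole (subtracted): ⌀0.4, A = 0.125664 cm², y = 1 cm, Ī = 0.00125664 cm⁴.
Centroid: ȳ = ΣA·y / ΣA = 1.61216 cm.
Transfer each piece to the horizontal centroidal axis using Ī + A·d² with d = y − 1.61216:
  flange: d = -0.612155 cm → contributes +32.5711 cm⁴
  web: d = 4.38784 cm → contributes +157.354 cm⁴
  hole: d = -0.612155 cm → contributes −0.0483471 cm⁴
Total I = 189.876 cm⁴.

I_x ≈ 189.9 cm⁴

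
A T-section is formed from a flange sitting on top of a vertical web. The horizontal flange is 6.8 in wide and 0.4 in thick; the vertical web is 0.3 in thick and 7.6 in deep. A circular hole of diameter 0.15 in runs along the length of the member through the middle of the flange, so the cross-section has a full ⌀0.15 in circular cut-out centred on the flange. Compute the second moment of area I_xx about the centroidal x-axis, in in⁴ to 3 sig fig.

Treat the section as a set of non-overlapping primitives; coordinates are from the bounding-box lower-left.
Flange: 6.8 × 0.4, A = 2.72 in², y = 7.8 in, Ī = 0.036267 in⁴.
Web: 0.3 × 7.6, A = 2.28 in², y = 3.8 in, Ī = 10.974 in⁴.
Hole (subtracted): ⌀0.15, A = 0.017671 in², y = 7.8 in, Ī = 0.00002485 in⁴.
Centroid: ȳ = ΣA·y / ΣA = 5.9695 in.
Transfer each piece to the centroidal x-axis using Ī + A·d² with d = y − 5.9695:
  flange: d = 1.8305 in → contributes +9.1499 in⁴
  web: d = -2.1695 in → contributes +21.706 in⁴
  hole: d = 1.8305 in → contributes −0.059235 in⁴
Total I = 30.797 in⁴.

I_xx ≈ 30.8 in⁴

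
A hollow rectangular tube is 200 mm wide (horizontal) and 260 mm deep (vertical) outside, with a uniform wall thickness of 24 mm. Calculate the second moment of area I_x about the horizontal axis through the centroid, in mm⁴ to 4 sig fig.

Treat the section as a set of non-overlapping primitives; coordinates are from the bounding-box lower-left.
Outer rectangle: 200 × 260, A = 52 000 mm², y = 130 mm, Ī = 292 933 333 mm⁴.
Inner void (subtracted): 152 × 212, A = 32 224 mm², y = 130 mm, Ī = 120 689 621 mm⁴.
By symmetry the centroid is at mid-height, ȳ = 130 mm.
All pieces are centred on the horizontal axis through the centroid, so I = ΣĪ (holes subtracted) = 172 243 712 mm⁴.

I_x ≈ 1.722 × 10⁸ mm⁴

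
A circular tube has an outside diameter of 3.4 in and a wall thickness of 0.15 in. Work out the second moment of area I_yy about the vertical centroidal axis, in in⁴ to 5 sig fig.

Treat the section as a set of non-overlapping primitives; coordinates are from the bounding-box lower-left.
Outer circle: ⌀3.4, A = 9.079203 in², x = 1.7 in, Ī = 6.559724 in⁴.
Bore (subtracted): ⌀3.1, A = 7.547676 in², x = 1.7 in, Ī = 4.533323 in⁴.
By symmetry the centroid is at mid-width, x̄ = 1.7 in.
All pieces are centred on the vertical centroidal axis, so I = ΣĪ (holes subtracted) = 2.026401 in⁴.

I_yy ≈ 2.0264 in⁴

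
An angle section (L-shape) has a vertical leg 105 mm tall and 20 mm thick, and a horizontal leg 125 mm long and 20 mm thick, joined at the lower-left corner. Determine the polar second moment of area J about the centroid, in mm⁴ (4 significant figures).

J ≈ 9.997 × 10⁶ mm⁴

Treat the section as a set of non-overlapping primitives; coordinates are from the bounding-box lower-left.
Vertical leg: 20 × 105, A = 2 100 mm², y = 52.5 mm, Ī = 1 929 375 mm⁴.
Horizontal leg (remainder): 105 × 20, A = 2 100 mm², y = 10 mm, Ī = 70 000 mm⁴.
Centroid: ȳ = ΣA·y / ΣA = 31.25 mm.
Transfer each piece to the centroidal x-axis using Ī + A·d² with d = y − 31.25:
  vertical leg: d = 21.25 mm → contributes +2 877 656 mm⁴
  horizontal leg (remainder): d = -21.25 mm → contributes +1 018 281 mm⁴
Total I = 3 895 938 mm⁴.
For the y-axis: x̄ = 41.25 mm.
Repeating about the centroidal y-axis gives I_y = 6 100 938 mm⁴.
Polar second moment: J = I_x + I_y = 9 996 875 mm⁴.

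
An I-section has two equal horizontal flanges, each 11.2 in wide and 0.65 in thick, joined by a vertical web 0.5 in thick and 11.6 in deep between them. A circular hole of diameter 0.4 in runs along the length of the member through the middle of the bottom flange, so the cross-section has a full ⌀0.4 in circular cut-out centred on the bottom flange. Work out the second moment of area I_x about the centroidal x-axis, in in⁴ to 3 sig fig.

I_x ≈ 607 in⁴

Decompose the section into non-overlapping parts with the origin at the bottom-left of its bounding rectangle.
Bottom flange: 11.2 × 0.65, A = 7.28 in², y = 0.325 in, Ī = 0.25632 in⁴.
Web: 0.5 × 11.6, A = 5.8 in², y = 6.45 in, Ī = 65.037 in⁴.
Top flange: 11.2 × 0.65, A = 7.28 in², y = 12.575 in, Ī = 0.25632 in⁴.
Hole (subtracted): ⌀0.4, A = 0.12566 in², y = 0.325 in, Ī = 0.0012566 in⁴.
Centroid: ȳ = ΣA·y / ΣA = 6.488 in.
Transfer each piece to the centroidal x-axis using Ī + A·d² with d = y − 6.488:
  bottom flange: d = -6.163 in → contributes +276.77 in⁴
  web: d = -0.038039 in → contributes +65.046 in⁴
  top flange: d = 6.087 in → contributes +269.99 in⁴
  hole: d = -6.163 in → contributes −4.7743 in⁴
Total I = 607.03 in⁴.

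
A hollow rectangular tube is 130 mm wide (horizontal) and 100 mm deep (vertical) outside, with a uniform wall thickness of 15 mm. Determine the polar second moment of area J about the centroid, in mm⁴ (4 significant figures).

Decompose the section into non-overlapping parts with the origin at the bottom-left of its bounding rectangle.
Outer rectangle: 130 × 100, A = 13 000 mm², y = 50 mm, Ī = 10 833 333 mm⁴.
Inner void (subtracted): 100 × 70, A = 7 000 mm², y = 50 mm, Ī = 2 858 333 mm⁴.
By symmetry the centroid is at mid-height, ȳ = 50 mm.
All pieces are centred on the centroidal x-axis, so I = ΣĪ (holes subtracted) = 7 975 000 mm⁴.
Repeating about the centroidal y-axis gives I_y = 12 475 000 mm⁴.
Polar second moment: J = I_x + I_y = 20 450 000 mm⁴.

J ≈ 2.045 × 10⁷ mm⁴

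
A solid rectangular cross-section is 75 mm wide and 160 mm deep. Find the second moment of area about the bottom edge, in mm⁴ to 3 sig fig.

I_base ≈ 1.02 × 10⁸ mm⁴

The section: 75 × 160, A = 12 000 mm², y = 80 mm, Ī = 25 600 000 mm⁴.
Transfer it to a horizontal axis along the bottom face using Ī + A·d² with d = y − 0:
  the section: d = 80 mm → contributes +102 400 000 mm⁴
Total I = 102 400 000 mm⁴.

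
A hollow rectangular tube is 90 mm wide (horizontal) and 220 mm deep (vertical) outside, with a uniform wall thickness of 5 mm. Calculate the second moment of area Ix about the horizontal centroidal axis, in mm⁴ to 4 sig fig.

Treat the section as a set of non-overlapping primitives; coordinates are from the bounding-box lower-left.
Outer rectangle: 90 × 220, A = 19 800 mm², y = 110 mm, Ī = 79 860 000 mm⁴.
Inner void (subtracted): 80 × 210, A = 16 800 mm², y = 110 mm, Ī = 61 740 000 mm⁴.
By symmetry the centroid is at mid-height, ȳ = 110 mm.
All pieces are centred on the horizontal centroidal axis, so I = ΣĪ (holes subtracted) = 18 120 000 mm⁴.

Ix ≈ 1.812 × 10⁷ mm⁴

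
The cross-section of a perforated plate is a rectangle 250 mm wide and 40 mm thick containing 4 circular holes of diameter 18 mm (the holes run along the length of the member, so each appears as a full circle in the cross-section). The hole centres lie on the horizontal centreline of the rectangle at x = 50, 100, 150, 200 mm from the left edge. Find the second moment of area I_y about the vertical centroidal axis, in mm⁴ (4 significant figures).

Treat the section as a set of non-overlapping primitives; coordinates are from the bounding-box lower-left.
Plate: 250 × 40, A = 10 000 mm², x = 125 mm, Ī = 52 083 333 mm⁴.
Hole 1 (subtracted): ⌀18, A = 254.469 mm², x = 50 mm, Ī = 5 153 mm⁴.
Hole 2 (subtracted): ⌀18, A = 254.469 mm², x = 100 mm, Ī = 5 153 mm⁴.
Hole 3 (subtracted): ⌀18, A = 254.469 mm², x = 150 mm, Ī = 5 153 mm⁴.
Hole 4 (subtracted): ⌀18, A = 254.469 mm², x = 200 mm, Ī = 5 153 mm⁴.
By symmetry the centroid is at mid-width, x̄ = 125 mm.
Transfer each piece to the vertical centroidal axis using Ī + A·d² with d = x − 125:
  plate: d = 0 mm → contributes +52 083 333 mm⁴
  hole 1: d = -75 mm → contributes −1 436 541 mm⁴
  hole 2: d = -25 mm → contributes −164 196 mm⁴
  hole 3: d = 25 mm → contributes −164 196 mm⁴
  hole 4: d = 75 mm → contributes −1 436 541 mm⁴
Total I = 48 881 859 mm⁴.

I_y ≈ 4.888 × 10⁷ mm⁴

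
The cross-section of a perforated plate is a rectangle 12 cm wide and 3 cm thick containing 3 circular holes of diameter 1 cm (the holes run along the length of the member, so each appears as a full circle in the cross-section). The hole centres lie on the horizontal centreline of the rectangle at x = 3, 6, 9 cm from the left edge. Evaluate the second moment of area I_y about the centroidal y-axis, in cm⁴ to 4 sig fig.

I_y ≈ 417.7 cm⁴

Decompose the section into non-overlapping parts with the origin at the bottom-left of its bounding rectangle.
Plate: 12 × 3, A = 36 cm², x = 6 cm, Ī = 432 cm⁴.
Hole 1 (subtracted): ⌀1, A = 0.785398 cm², x = 3 cm, Ī = 0.0490874 cm⁴.
Hole 2 (subtracted): ⌀1, A = 0.785398 cm², x = 6 cm, Ī = 0.0490874 cm⁴.
Hole 3 (subtracted): ⌀1, A = 0.785398 cm², x = 9 cm, Ī = 0.0490874 cm⁴.
By symmetry the centroid is at mid-width, x̄ = 6 cm.
Transfer each piece to the centroidal y-axis using Ī + A·d² with d = x − 6:
  plate: d = 0 cm → contributes +432 cm⁴
  hole 1: d = -3 cm → contributes −7.11767 cm⁴
  hole 2: d = 0 cm → contributes −0.0490874 cm⁴
  hole 3: d = 3 cm → contributes −7.11767 cm⁴
Total I = 417.716 cm⁴.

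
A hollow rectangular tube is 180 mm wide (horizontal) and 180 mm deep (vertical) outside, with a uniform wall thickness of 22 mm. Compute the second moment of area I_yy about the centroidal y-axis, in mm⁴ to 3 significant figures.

Split into non-overlapping primitives; take the origin at the lower-left of the bounding box.
Outer rectangle: 180 × 180, A = 32 400 mm², x = 90 mm, Ī = 87 480 000 mm⁴.
Inner void (subtracted): 136 × 136, A = 18 496 mm², x = 90 mm, Ī = 28 508 501 mm⁴.
By symmetry the centroid is at mid-width, x̄ = 90 mm.
All pieces are centred on the centroidal y-axis, so I = ΣĪ (holes subtracted) = 58 971 499 mm⁴.

I_yy ≈ 5.90 × 10⁷ mm⁴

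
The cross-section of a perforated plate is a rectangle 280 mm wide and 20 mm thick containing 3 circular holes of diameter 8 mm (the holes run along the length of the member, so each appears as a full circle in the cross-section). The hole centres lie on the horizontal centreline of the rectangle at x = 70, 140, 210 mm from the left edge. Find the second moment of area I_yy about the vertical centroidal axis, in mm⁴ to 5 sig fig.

I_yy ≈ 3.6093 × 10⁷ mm⁴

Split into non-overlapping primitives; take the origin at the lower-left of the bounding box.
Plate: 280 × 20, A = 5 600 mm², x = 140 mm, Ī = 36 586 667 mm⁴.
Hole 1 (subtracted): ⌀8, A = 50.26548 mm², x = 70 mm, Ī = 201.0619 mm⁴.
Hole 2 (subtracted): ⌀8, A = 50.26548 mm², x = 140 mm, Ī = 201.0619 mm⁴.
Hole 3 (subtracted): ⌀8, A = 50.26548 mm², x = 210 mm, Ī = 201.0619 mm⁴.
By symmetry the centroid is at mid-width, x̄ = 140 mm.
Transfer each piece to the vertical centroidal axis using Ī + A·d² with d = x − 140:
  plate: d = 0 mm → contributes +36 586 667 mm⁴
  hole 1: d = -70 mm → contributes −246501.9 mm⁴
  hole 2: d = 0 mm → contributes −201.0619 mm⁴
  hole 3: d = 70 mm → contributes −246501.9 mm⁴
Total I = 36 093 462 mm⁴.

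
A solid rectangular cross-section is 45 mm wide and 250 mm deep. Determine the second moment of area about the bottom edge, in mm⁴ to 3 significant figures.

I_base ≈ 2.34 × 10⁸ mm⁴

The section: 45 × 250, A = 11 250 mm², y = 125 mm, Ī = 58 593 750 mm⁴.
Transfer it to a horizontal axis along the bottom face using Ī + A·d² with d = y − 0:
  the section: d = 125 mm → contributes +234 375 000 mm⁴
Total I = 234 375 000 mm⁴.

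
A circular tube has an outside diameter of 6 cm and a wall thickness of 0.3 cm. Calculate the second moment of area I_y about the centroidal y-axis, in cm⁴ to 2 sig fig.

Decompose the section into non-overlapping parts with the origin at the bottom-left of its bounding rectangle.
Outer circle: ⌀6, A = 28.27 cm², x = 3 cm, Ī = 63.62 cm⁴.
Bore (subtracted): ⌀5.4, A = 22.9 cm², x = 3 cm, Ī = 41.74 cm⁴.
By symmetry the centroid is at mid-width, x̄ = 3 cm.
All pieces are centred on the centroidal y-axis, so I = ΣĪ (holes subtracted) = 21.88 cm⁴.

I_y ≈ 22 cm⁴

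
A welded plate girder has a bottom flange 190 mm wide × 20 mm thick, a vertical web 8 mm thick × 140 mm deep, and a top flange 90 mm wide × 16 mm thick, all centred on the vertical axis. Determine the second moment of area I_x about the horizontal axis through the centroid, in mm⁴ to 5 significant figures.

I_x ≈ 2.9291 × 10⁷ mm⁴

Treat the section as a set of non-overlapping primitives; coordinates are from the bounding-box lower-left.
Bottom plate: 190 × 20, A = 3 800 mm², y = 10 mm, Ī = 126666.7 mm⁴.
Web plate: 8 × 140, A = 1 120 mm², y = 90 mm, Ī = 1 829 333 mm⁴.
Top plate: 90 × 16, A = 1 440 mm², y = 168 mm, Ī = 30 720 mm⁴.
Centroid: ȳ = ΣA·y / ΣA = 59.86164 mm.
Transfer each piece to the horizontal axis through the centroid using Ī + A·d² with d = y − 59.86164:
  bottom plate: d = -49.86164 mm → contributes +9 574 161 mm⁴
  web plate: d = 30.13836 mm → contributes +2 846 653 mm⁴
  top plate: d = 108.1384 mm → contributes +16 869 945 mm⁴
Total I = 29 290 758 mm⁴.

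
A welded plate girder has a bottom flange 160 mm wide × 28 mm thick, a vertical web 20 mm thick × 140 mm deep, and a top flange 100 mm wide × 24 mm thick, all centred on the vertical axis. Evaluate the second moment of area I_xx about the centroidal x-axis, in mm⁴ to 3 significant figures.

Treat the section as a set of non-overlapping primitives; coordinates are from the bounding-box lower-left.
Bottom plate: 160 × 28, A = 4 480 mm², y = 14 mm, Ī = 292 693 mm⁴.
Web plate: 20 × 140, A = 2 800 mm², y = 98 mm, Ī = 4 573 333 mm⁴.
Top plate: 100 × 24, A = 2 400 mm², y = 180 mm, Ī = 115 200 mm⁴.
Centroid: ȳ = ΣA·y / ΣA = 79.455 mm.
Transfer each piece to the centroidal x-axis using Ī + A·d² with d = y − 79.455:
  bottom plate: d = -65.455 mm → contributes +19 486 346 mm⁴
  web plate: d = 18.545 mm → contributes +5 536 348 mm⁴
  top plate: d = 100.55 mm → contributes +24 377 732 mm⁴
Total I = 49 400 427 mm⁴.

I_xx ≈ 4.94 × 10⁷ mm⁴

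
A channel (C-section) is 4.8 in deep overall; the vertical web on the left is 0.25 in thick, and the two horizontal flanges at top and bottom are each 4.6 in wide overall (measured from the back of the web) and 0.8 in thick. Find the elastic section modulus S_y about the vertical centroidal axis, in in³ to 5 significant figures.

S_y ≈ 6.5238 in³

Split into non-overlapping primitives; take the origin at the lower-left of the bounding box.
Web: 0.25 × 4.8, A = 1.2 in², x = 0.125 in, Ī = 0.00625 in⁴.
Top flange (beyond web): 4.35 × 0.8, A = 3.48 in², x = 2.425 in, Ī = 5.487525 in⁴.
Bottom flange (beyond web): 4.35 × 0.8, A = 3.48 in², x = 2.425 in, Ī = 5.487525 in⁴.
Centroid: x̄ = ΣA·x / ΣA = 2.086765 in.
Transfer each piece to the vertical centroidal axis using Ī + A·d² with d = x − 2.086765:
  web: d = -1.961765 in → contributes +4.624475 in⁴
  top flange (beyond web): d = 0.3382353 in → contributes +5.885648 in⁴
  bottom flange (beyond web): d = 0.3382353 in → contributes +5.885648 in⁴
Total I = 16.39577 in⁴.
Extreme fibre distance c = 2.513235 in; S = I/c = 6.523771 in³.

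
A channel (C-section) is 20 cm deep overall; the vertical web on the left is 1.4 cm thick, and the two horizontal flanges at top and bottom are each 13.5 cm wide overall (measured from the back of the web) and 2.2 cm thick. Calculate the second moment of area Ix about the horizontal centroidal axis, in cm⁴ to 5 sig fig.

Treat the section as a set of non-overlapping primitives; coordinates are from the bounding-box lower-left.
Web: 1.4 × 20, A = 28 cm², y = 10 cm, Ī = 933.3333 cm⁴.
Top flange (beyond web): 12.1 × 2.2, A = 26.62 cm², y = 18.9 cm, Ī = 10.73673 cm⁴.
Bottom flange (beyond web): 12.1 × 2.2, A = 26.62 cm², y = 1.1 cm, Ī = 10.73673 cm⁴.
By symmetry the centroid is at mid-height, ȳ = 10 cm.
Transfer each piece to the horizontal centroidal axis using Ī + A·d² with d = y − 10:
  web: d = 0 cm → contributes +933.3333 cm⁴
  top flange (beyond web): d = 8.9 cm → contributes +2119.307 cm⁴
  bottom flange (beyond web): d = -8.9 cm → contributes +2119.307 cm⁴
Total I = 5171.947 cm⁴.

Ix ≈ 5171.9 cm⁴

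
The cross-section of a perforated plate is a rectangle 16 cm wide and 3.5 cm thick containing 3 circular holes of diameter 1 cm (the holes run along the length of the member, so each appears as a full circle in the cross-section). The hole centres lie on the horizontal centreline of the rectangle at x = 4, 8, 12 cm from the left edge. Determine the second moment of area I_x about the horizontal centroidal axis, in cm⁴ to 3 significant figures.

Treat the section as a set of non-overlapping primitives; coordinates are from the bounding-box lower-left.
Plate: 16 × 3.5, A = 56 cm², y = 1.75 cm, Ī = 57.167 cm⁴.
Hole 1 (subtracted): ⌀1, A = 0.7854 cm², y = 1.75 cm, Ī = 0.049087 cm⁴.
Hole 2 (subtracted): ⌀1, A = 0.7854 cm², y = 1.75 cm, Ī = 0.049087 cm⁴.
Hole 3 (subtracted): ⌀1, A = 0.7854 cm², y = 1.75 cm, Ī = 0.049087 cm⁴.
By symmetry the centroid is at mid-height, ȳ = 1.75 cm.
All pieces are centred on the horizontal centroidal axis, so I = ΣĪ (holes subtracted) = 57.019 cm⁴.

I_x ≈ 57.0 cm⁴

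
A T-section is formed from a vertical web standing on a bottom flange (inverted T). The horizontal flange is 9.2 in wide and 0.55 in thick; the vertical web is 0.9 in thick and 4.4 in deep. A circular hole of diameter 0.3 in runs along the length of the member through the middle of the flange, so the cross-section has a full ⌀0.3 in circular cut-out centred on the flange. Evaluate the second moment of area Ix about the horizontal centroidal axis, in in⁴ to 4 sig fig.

Split into non-overlapping primitives; take the origin at the lower-left of the bounding box.
Flange: 9.2 × 0.55, A = 5.06 in², y = 0.275 in, Ī = 0.127554 in⁴.
Web: 0.9 × 4.4, A = 3.96 in², y = 2.75 in, Ī = 6.3888 in⁴.
Hole (subtracted): ⌀0.3, A = 0.0706858 in², y = 0.275 in, Ī = 0.000397608 in⁴.
Centroid: ȳ = ΣA·y / ΣA = 1.37017 in.
Transfer each piece to the horizontal centroidal axis using Ī + A·d² with d = y − 1.37017:
  flange: d = -1.09517 in → contributes +6.19648 in⁴
  web: d = 1.37983 in → contributes +13.9284 in⁴
  hole: d = -1.09517 in → contributes −0.0851777 in⁴
Total I = 20.0397 in⁴.

Ix ≈ 20.04 in⁴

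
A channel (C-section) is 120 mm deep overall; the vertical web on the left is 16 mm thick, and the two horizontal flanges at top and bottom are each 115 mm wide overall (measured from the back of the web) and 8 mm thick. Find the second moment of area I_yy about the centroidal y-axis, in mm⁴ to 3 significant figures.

Treat the section as a set of non-overlapping primitives; coordinates are from the bounding-box lower-left.
Web: 16 × 120, A = 1 920 mm², x = 8 mm, Ī = 40 960 mm⁴.
Top flange (beyond web): 99 × 8, A = 792 mm², x = 65.5 mm, Ī = 646 866 mm⁴.
Bottom flange (beyond web): 99 × 8, A = 792 mm², x = 65.5 mm, Ī = 646 866 mm⁴.
Centroid: x̄ = ΣA·x / ΣA = 33.993 mm.
Transfer each piece to the centroidal y-axis using Ī + A·d² with d = x − 33.993:
  web: d = -25.993 mm → contributes +1 338 196 mm⁴
  top flange (beyond web): d = 31.507 mm → contributes +1 433 070 mm⁴
  bottom flange (beyond web): d = 31.507 mm → contributes +1 433 070 mm⁴
Total I = 4 204 336 mm⁴.

I_yy ≈ 4.20 × 10⁶ mm⁴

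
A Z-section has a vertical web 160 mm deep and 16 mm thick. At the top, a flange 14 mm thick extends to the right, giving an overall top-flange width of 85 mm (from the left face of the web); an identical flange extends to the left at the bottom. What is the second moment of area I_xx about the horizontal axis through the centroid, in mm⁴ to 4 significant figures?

I_xx ≈ 1.579 × 10⁷ mm⁴

Break the section into simple shapes (no overlaps), measuring from the bottom-left corner of the bounding box.
Web: 16 × 160, A = 2 560 mm², y = 80 mm, Ī = 5 461 333 mm⁴.
Top flange (beyond web): 69 × 14, A = 966 mm², y = 153 mm, Ī = 15 778 mm⁴.
Bottom flange (beyond web): 69 × 14, A = 966 mm², y = 7 mm, Ī = 15 778 mm⁴.
Centroid: ȳ = ΣA·y / ΣA = 80 mm.
Transfer each piece to the horizontal axis through the centroid using Ī + A·d² with d = y − 80:
  web: d = 0 mm → contributes +5 461 333 mm⁴
  top flange (beyond web): d = 73 mm → contributes +5 163 592 mm⁴
  bottom flange (beyond web): d = -73 mm → contributes +5 163 592 mm⁴
Total I = 15 788 517 mm⁴.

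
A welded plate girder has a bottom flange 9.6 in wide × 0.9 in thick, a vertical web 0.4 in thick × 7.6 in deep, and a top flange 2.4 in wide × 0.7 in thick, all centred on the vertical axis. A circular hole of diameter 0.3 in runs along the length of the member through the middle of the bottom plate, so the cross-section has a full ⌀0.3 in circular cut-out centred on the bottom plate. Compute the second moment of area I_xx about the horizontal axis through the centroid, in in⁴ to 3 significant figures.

Split into non-overlapping primitives; take the origin at the lower-left of the bounding box.
Bottom plate: 9.6 × 0.9, A = 8.64 in², y = 0.45 in, Ī = 0.5832 in⁴.
Web plate: 0.4 × 7.6, A = 3.04 in², y = 4.7 in, Ī = 14.633 in⁴.
Top plate: 2.4 × 0.7, A = 1.68 in², y = 8.85 in, Ī = 0.0686 in⁴.
Hole (subtracted): ⌀0.3, A = 0.070686 in², y = 0.45 in, Ī = 0.00039761 in⁴.
Centroid: ȳ = ΣA·y / ΣA = 2.4841 in.
Transfer each piece to the horizontal axis through the centroid using Ī + A·d² with d = y − 2.4841:
  bottom plate: d = -2.0341 in → contributes +36.332 in⁴
  web plate: d = 2.2159 in → contributes +29.559 in⁴
  top plate: d = 6.3659 in → contributes +68.15 in⁴
  hole: d = -2.0341 in → contributes −0.29287 in⁴
Total I = 133.75 in⁴.

I_xx ≈ 134 in⁴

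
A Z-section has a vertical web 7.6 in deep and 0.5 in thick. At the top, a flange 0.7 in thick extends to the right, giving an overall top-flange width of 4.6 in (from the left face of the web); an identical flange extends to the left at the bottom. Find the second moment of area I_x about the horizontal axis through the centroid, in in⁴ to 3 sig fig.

I_x ≈ 86.8 in⁴

Break the section into simple shapes (no overlaps), measuring from the bottom-left corner of the bounding box.
Web: 0.5 × 7.6, A = 3.8 in², y = 3.8 in, Ī = 18.291 in⁴.
Top flange (beyond web): 4.1 × 0.7, A = 2.87 in², y = 7.25 in, Ī = 0.11719 in⁴.
Bottom flange (beyond web): 4.1 × 0.7, A = 2.87 in², y = 0.35 in, Ī = 0.11719 in⁴.
Centroid: ȳ = ΣA·y / ΣA = 3.8 in.
Transfer each piece to the horizontal axis through the centroid using Ī + A·d² with d = y − 3.8:
  web: d = 0 in → contributes +18.291 in⁴
  top flange (beyond web): d = 3.45 in → contributes +34.277 in⁴
  bottom flange (beyond web): d = -3.45 in → contributes +34.277 in⁴
Total I = 86.845 in⁴.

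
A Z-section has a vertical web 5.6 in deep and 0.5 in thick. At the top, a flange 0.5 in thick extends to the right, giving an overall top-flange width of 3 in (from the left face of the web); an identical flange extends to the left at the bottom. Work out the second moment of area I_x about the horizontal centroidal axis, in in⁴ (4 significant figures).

Decompose the section into non-overlapping parts with the origin at the bottom-left of its bounding rectangle.
Web: 0.5 × 5.6, A = 2.8 in², y = 2.8 in, Ī = 7.31733 in⁴.
Top flange (beyond web): 2.5 × 0.5, A = 1.25 in², y = 5.35 in, Ī = 0.0260417 in⁴.
Bottom flange (beyond web): 2.5 × 0.5, A = 1.25 in², y = 0.25 in, Ī = 0.0260417 in⁴.
Centroid: ȳ = ΣA·y / ΣA = 2.8 in.
Transfer each piece to the horizontal centroidal axis using Ī + A·d² with d = y − 2.8:
  web: d = 0 in → contributes +7.31733 in⁴
  top flange (beyond web): d = 2.55 in → contributes +8.15417 in⁴
  bottom flange (beyond web): d = -2.55 in → contributes +8.15417 in⁴
Total I = 23.6257 in⁴.

I_x ≈ 23.63 in⁴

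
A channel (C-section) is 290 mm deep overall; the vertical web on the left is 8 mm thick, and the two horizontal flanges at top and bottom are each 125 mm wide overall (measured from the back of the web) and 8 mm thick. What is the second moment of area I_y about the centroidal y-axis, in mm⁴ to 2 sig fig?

I_y ≈ 6.2 × 10⁶ mm⁴

Decompose the section into non-overlapping parts with the origin at the bottom-left of its bounding rectangle.
Web: 8 × 290, A = 2 320 mm², x = 4 mm, Ī = 12 373 mm⁴.
Top flange (beyond web): 117 × 8, A = 936 mm², x = 66.5 mm, Ī = 1 067 742 mm⁴.
Bottom flange (beyond web): 117 × 8, A = 936 mm², x = 66.5 mm, Ī = 1 067 742 mm⁴.
Centroid: x̄ = ΣA·x / ΣA = 31.91 mm.
Transfer each piece to the centroidal y-axis using Ī + A·d² with d = x − 31.91:
  web: d = -27.91 mm → contributes +1 819 619 mm⁴
  top flange (beyond web): d = 34.59 mm → contributes +2 187 616 mm⁴
  bottom flange (beyond web): d = 34.59 mm → contributes +2 187 616 mm⁴
Total I = 6 194 852 mm⁴.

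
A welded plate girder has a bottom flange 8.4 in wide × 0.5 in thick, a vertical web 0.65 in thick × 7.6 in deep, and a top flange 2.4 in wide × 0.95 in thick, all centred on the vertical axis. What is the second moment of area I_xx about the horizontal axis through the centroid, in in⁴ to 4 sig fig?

Split into non-overlapping primitives; take the origin at the lower-left of the bounding box.
Bottom plate: 8.4 × 0.5, A = 4.2 in², y = 0.25 in, Ī = 0.0875 in⁴.
Web plate: 0.65 × 7.6, A = 4.94 in², y = 4.3 in, Ī = 23.7779 in⁴.
Top plate: 2.4 × 0.95, A = 2.28 in², y = 8.575 in, Ī = 0.171475 in⁴.
Centroid: ȳ = ΣA·y / ΣA = 3.66401 in.
Transfer each piece to the horizontal axis through the centroid using Ī + A·d² with d = y − 3.66401:
  bottom plate: d = -3.41401 in → contributes +49.0405 in⁴
  web plate: d = 0.635989 in → contributes +25.776 in⁴
  top plate: d = 4.91099 in → contributes +55.1601 in⁴
Total I = 129.977 in⁴.

I_xx ≈ 130.0 in⁴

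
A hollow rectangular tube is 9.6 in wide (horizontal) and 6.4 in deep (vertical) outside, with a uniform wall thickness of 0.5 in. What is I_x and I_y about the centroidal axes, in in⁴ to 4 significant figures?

Treat the section as a set of non-overlapping primitives; coordinates are from the bounding-box lower-left.
Outer rectangle: 9.6 × 6.4, A = 61.44 in², y = 3.2 in, Ī = 209.715 in⁴.
Inner void (subtracted): 8.6 × 5.4, A = 46.44 in², y = 3.2 in, Ī = 112.849 in⁴.
By symmetry the centroid is at mid-height, ȳ = 3.2 in.
All pieces are centred on the centroidal x-axis, so I = ΣĪ (holes subtracted) = 96.866 in⁴.
Repeating about the centroidal y-axis gives I_y = 185.634 in⁴.

I_x ≈ 96.87 in⁴, I_y ≈ 185.6 in⁴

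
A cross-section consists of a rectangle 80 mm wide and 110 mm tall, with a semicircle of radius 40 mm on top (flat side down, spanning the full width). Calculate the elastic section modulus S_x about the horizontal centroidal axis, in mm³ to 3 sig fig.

S_x ≈ 2.44 × 10⁵ mm³

Treat the section as a set of non-overlapping primitives; coordinates are from the bounding-box lower-left.
Rectangular body: 80 × 110, A = 8 800 mm², y = 55 mm, Ī = 8 873 333 mm⁴.
Semicircular cap: semicircle r = 40, A = 2513.3 mm², y = 126.98 mm, Ī = 280 978 mm⁴.
Centroid: ȳ = ΣA·y / ΣA = 70.99 mm.
Transfer each piece to the horizontal centroidal axis using Ī + A·d² with d = y − 70.99:
  rectangular body: d = -15.99 mm → contributes +11 123 256 mm⁴
  semicircular cap: d = 55.987 mm → contributes +8 158 876 mm⁴
Total I = 19 282 132 mm⁴.
Extreme fibre distance c = 79.01 mm; S = I/c = 244 046 mm³.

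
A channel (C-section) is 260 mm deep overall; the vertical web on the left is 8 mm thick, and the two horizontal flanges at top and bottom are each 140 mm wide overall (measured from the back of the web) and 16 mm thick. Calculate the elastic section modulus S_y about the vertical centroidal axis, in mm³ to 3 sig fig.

S_y ≈ 1.46 × 10⁵ mm³

Split into non-overlapping primitives; take the origin at the lower-left of the bounding box.
Web: 8 × 260, A = 2 080 mm², x = 4 mm, Ī = 11 093 mm⁴.
Top flange (beyond web): 132 × 16, A = 2 112 mm², x = 74 mm, Ī = 3 066 624 mm⁴.
Bottom flange (beyond web): 132 × 16, A = 2 112 mm², x = 74 mm, Ī = 3 066 624 mm⁴.
Centroid: x̄ = ΣA·x / ΣA = 50.904 mm.
Transfer each piece to the vertical centroidal axis using Ī + A·d² with d = x − 50.904:
  web: d = -46.904 mm → contributes +4 586 975 mm⁴
  top flange (beyond web): d = 23.096 mm → contributes +4 193 262 mm⁴
  bottom flange (beyond web): d = 23.096 mm → contributes +4 193 262 mm⁴
Total I = 12 973 499 mm⁴.
Extreme fibre distance c = 89.096 mm; S = I/c = 145 612 mm³.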